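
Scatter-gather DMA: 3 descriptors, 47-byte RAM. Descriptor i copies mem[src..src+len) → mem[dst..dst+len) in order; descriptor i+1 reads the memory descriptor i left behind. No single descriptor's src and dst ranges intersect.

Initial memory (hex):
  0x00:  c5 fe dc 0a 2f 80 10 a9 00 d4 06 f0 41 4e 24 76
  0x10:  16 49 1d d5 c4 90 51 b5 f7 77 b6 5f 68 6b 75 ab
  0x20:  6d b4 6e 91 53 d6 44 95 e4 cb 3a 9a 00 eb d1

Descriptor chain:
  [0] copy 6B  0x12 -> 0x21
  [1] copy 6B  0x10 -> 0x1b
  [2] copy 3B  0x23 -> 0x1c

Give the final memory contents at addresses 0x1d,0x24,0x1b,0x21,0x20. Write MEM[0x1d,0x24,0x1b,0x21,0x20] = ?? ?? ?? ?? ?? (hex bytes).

#0 dst[0x21+6] := {0x1d,0xd5,0xc4,0x90,0x51,0xb5}
#1 dst[0x1b+6] := {0x16,0x49,0x1d,0xd5,0xc4,0x90}
#2 dst[0x1c+3] := {0xc4,0x90,0x51}
query mem[0x1d]=0x90, mem[0x24]=0x90, mem[0x1b]=0x16, mem[0x21]=0x1d, mem[0x20]=0x90

MEM[0x1d,0x24,0x1b,0x21,0x20] = 90 90 16 1d 90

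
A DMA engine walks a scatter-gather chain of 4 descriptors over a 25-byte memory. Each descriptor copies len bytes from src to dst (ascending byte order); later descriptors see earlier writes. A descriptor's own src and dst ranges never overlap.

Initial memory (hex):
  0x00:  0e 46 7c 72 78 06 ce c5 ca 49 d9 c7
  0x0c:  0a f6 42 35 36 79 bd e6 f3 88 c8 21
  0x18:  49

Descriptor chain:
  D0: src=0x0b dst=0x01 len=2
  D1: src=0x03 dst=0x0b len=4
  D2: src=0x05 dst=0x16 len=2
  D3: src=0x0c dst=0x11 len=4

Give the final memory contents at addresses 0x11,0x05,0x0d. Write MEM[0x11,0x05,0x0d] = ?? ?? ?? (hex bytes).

#0 dst[0x01+2] := {0xc7,0x0a}
#1 dst[0x0b+4] := {0x72,0x78,0x06,0xce}
#2 dst[0x16+2] := {0x06,0xce}
#3 dst[0x11+4] := {0x78,0x06,0xce,0x35}
query mem[0x11]=0x78, mem[0x05]=0x06, mem[0x0d]=0x06

MEM[0x11,0x05,0x0d] = 78 06 06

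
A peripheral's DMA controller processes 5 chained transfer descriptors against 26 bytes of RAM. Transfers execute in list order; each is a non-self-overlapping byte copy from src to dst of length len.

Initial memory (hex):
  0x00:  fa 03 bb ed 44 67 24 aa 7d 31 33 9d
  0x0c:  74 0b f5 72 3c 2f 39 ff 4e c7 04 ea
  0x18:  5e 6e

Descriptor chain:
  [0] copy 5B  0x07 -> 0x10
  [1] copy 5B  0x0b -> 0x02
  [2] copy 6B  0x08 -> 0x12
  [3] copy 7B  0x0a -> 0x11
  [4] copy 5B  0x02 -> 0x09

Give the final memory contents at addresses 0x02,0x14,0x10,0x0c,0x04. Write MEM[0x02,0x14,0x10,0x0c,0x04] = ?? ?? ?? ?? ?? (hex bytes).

MEM[0x02,0x14,0x10,0x0c,0x04] = 9d 0b aa f5 0b

#0 dst[0x10+5] := {0xaa,0x7d,0x31,0x33,0x9d}
#1 dst[0x02+5] := {0x9d,0x74,0x0b,0xf5,0x72}
#2 dst[0x12+6] := {0x7d,0x31,0x33,0x9d,0x74,0x0b}
#3 dst[0x11+7] := {0x33,0x9d,0x74,0x0b,0xf5,0x72,0xaa}
#4 dst[0x09+5] := {0x9d,0x74,0x0b,0xf5,0x72}
query mem[0x02]=0x9d, mem[0x14]=0x0b, mem[0x10]=0xaa, mem[0x0c]=0xf5, mem[0x04]=0x0b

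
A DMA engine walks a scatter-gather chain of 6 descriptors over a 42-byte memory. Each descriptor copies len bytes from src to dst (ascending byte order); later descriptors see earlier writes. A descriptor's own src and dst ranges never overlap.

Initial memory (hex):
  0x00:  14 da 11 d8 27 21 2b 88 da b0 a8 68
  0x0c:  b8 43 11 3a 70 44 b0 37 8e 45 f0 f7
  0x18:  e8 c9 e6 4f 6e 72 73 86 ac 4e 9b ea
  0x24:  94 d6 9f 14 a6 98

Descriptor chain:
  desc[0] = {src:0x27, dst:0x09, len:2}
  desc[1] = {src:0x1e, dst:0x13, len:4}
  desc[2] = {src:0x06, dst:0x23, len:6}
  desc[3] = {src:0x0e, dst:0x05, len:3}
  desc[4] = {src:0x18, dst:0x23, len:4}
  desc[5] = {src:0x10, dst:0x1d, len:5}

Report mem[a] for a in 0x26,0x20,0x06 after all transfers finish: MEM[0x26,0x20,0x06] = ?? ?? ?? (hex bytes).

[0] 0x27->0x09 len=2 : 14 a6
[1] 0x1e->0x13 len=4 : 73 86 ac 4e
[2] 0x06->0x23 len=6 : 2b 88 da 14 a6 68
[3] 0x0e->0x05 len=3 : 11 3a 70
[4] 0x18->0x23 len=4 : e8 c9 e6 4f
[5] 0x10->0x1d len=5 : 70 44 b0 73 86
query mem[0x26]=0x4f, mem[0x20]=0x73, mem[0x06]=0x3a

MEM[0x26,0x20,0x06] = 4f 73 3a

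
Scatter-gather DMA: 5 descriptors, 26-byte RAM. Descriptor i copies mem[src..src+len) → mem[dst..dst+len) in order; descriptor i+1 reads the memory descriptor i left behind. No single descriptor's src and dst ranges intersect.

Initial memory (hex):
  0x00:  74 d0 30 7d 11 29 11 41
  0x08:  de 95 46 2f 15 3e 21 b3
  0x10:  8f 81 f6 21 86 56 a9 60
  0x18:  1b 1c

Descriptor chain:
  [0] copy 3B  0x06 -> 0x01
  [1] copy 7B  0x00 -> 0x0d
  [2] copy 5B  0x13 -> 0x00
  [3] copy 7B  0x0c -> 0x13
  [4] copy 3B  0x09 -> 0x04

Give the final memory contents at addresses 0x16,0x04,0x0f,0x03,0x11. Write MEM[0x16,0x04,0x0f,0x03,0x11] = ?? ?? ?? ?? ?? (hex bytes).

MEM[0x16,0x04,0x0f,0x03,0x11] = 41 95 41 a9 11

[0] 0x06->0x01 len=3 : 11 41 de
[1] 0x00->0x0d len=7 : 74 11 41 de 11 29 11
[2] 0x13->0x00 len=5 : 11 86 56 a9 60
[3] 0x0c->0x13 len=7 : 15 74 11 41 de 11 29
[4] 0x09->0x04 len=3 : 95 46 2f
query mem[0x16]=0x41, mem[0x04]=0x95, mem[0x0f]=0x41, mem[0x03]=0xa9, mem[0x11]=0x11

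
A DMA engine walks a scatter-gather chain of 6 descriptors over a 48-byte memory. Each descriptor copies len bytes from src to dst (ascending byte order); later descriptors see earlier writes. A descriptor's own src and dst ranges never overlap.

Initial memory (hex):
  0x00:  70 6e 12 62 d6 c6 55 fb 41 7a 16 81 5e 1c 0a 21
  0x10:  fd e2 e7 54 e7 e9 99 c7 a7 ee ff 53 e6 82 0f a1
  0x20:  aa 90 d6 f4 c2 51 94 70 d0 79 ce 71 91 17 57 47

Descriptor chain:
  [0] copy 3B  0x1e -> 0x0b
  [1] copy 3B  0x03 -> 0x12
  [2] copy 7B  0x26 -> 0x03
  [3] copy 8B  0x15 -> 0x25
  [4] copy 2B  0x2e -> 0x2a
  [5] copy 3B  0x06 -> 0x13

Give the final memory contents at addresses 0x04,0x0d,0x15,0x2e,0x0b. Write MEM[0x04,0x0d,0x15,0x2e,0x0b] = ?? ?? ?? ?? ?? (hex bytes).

MEM[0x04,0x0d,0x15,0x2e,0x0b] = 70 aa 71 57 0f

[0] 0x1e->0x0b len=3 : 0f a1 aa
[1] 0x03->0x12 len=3 : 62 d6 c6
[2] 0x26->0x03 len=7 : 94 70 d0 79 ce 71 91
[3] 0x15->0x25 len=8 : e9 99 c7 a7 ee ff 53 e6
[4] 0x2e->0x2a len=2 : 57 47
[5] 0x06->0x13 len=3 : 79 ce 71
query mem[0x04]=0x70, mem[0x0d]=0xaa, mem[0x15]=0x71, mem[0x2e]=0x57, mem[0x0b]=0x0f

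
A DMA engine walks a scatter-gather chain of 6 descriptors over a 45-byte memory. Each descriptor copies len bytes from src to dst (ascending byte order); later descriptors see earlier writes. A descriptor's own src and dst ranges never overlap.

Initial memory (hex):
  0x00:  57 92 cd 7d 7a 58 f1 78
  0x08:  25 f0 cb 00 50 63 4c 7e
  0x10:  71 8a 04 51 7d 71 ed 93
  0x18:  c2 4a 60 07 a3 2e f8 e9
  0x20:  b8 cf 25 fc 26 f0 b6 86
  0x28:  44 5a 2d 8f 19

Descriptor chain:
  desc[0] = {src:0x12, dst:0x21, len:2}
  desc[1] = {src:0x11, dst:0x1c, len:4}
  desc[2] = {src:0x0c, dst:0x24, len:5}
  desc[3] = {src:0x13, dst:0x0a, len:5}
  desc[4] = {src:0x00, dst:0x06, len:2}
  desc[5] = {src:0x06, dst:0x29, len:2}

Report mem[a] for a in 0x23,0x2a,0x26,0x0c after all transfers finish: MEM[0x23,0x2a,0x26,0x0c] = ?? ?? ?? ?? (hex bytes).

MEM[0x23,0x2a,0x26,0x0c] = fc 92 4c 71

[0] 0x12->0x21 len=2 : 04 51
[1] 0x11->0x1c len=4 : 8a 04 51 7d
[2] 0x0c->0x24 len=5 : 50 63 4c 7e 71
[3] 0x13->0x0a len=5 : 51 7d 71 ed 93
[4] 0x00->0x06 len=2 : 57 92
[5] 0x06->0x29 len=2 : 57 92
query mem[0x23]=0xfc, mem[0x2a]=0x92, mem[0x26]=0x4c, mem[0x0c]=0x71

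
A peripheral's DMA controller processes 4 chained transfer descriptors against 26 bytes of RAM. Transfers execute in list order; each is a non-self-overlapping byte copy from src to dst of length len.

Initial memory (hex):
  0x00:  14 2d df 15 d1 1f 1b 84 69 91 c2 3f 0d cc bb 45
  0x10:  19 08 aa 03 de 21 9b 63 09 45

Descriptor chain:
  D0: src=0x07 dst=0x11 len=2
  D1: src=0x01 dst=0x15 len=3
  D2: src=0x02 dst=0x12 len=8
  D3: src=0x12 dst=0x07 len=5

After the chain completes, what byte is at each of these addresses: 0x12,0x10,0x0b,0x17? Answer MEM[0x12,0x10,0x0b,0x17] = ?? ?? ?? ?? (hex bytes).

#0 dst[0x11+2] := {0x84,0x69}
#1 dst[0x15+3] := {0x2d,0xdf,0x15}
#2 dst[0x12+8] := {0xdf,0x15,0xd1,0x1f,0x1b,0x84,0x69,0x91}
#3 dst[0x07+5] := {0xdf,0x15,0xd1,0x1f,0x1b}
query mem[0x12]=0xdf, mem[0x10]=0x19, mem[0x0b]=0x1b, mem[0x17]=0x84

MEM[0x12,0x10,0x0b,0x17] = df 19 1b 84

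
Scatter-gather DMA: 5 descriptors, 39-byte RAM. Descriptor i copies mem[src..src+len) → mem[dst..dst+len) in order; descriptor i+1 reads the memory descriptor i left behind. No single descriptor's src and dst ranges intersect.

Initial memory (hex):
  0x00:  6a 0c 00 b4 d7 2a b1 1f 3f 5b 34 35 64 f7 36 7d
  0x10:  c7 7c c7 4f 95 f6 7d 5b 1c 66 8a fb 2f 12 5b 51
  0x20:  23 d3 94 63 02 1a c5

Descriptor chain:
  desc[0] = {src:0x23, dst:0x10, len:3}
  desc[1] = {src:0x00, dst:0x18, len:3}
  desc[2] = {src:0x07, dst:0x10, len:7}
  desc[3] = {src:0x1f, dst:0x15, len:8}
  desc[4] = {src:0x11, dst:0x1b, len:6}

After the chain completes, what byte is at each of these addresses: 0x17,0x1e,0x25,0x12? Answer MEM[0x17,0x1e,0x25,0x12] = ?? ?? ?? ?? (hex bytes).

D0: mem[0x10..0x12] <- [63 02 1a]
D1: mem[0x18..0x1a] <- [6a 0c 00]
D2: mem[0x10..0x16] <- [1f 3f 5b 34 35 64 f7]
D3: mem[0x15..0x1c] <- [51 23 d3 94 63 02 1a c5]
D4: mem[0x1b..0x20] <- [3f 5b 34 35 51 23]
query mem[0x17]=0xd3, mem[0x1e]=0x35, mem[0x25]=0x1a, mem[0x12]=0x5b

MEM[0x17,0x1e,0x25,0x12] = d3 35 1a 5b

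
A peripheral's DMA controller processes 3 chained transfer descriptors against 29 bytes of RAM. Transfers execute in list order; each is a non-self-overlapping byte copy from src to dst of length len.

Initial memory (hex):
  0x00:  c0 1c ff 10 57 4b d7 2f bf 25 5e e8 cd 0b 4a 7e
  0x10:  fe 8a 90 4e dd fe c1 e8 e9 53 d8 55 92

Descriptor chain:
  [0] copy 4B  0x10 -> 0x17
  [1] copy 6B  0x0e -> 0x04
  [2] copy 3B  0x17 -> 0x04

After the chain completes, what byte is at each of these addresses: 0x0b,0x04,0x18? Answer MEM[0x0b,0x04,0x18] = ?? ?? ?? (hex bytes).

  after D0: wrote 4B at 0x17 = fe8a904e
  after D1: wrote 6B at 0x04 = 4a7efe8a904e
  after D2: wrote 3B at 0x04 = fe8a90
query mem[0x0b]=0xe8, mem[0x04]=0xfe, mem[0x18]=0x8a

MEM[0x0b,0x04,0x18] = e8 fe 8a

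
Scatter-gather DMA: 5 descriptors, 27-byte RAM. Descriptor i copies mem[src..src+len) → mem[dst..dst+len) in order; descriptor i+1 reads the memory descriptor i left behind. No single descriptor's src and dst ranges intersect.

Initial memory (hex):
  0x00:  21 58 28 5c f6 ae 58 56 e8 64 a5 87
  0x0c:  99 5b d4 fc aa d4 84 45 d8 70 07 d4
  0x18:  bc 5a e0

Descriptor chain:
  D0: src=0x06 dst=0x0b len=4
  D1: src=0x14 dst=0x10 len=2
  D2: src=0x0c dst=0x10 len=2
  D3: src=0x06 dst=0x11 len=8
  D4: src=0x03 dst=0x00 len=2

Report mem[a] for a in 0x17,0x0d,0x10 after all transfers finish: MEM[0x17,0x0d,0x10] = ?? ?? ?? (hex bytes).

MEM[0x17,0x0d,0x10] = 56 e8 56

D0: mem[0x0b..0x0e] <- [58 56 e8 64]
D1: mem[0x10..0x11] <- [d8 70]
D2: mem[0x10..0x11] <- [56 e8]
D3: mem[0x11..0x18] <- [58 56 e8 64 a5 58 56 e8]
D4: mem[0x00..0x01] <- [5c f6]
query mem[0x17]=0x56, mem[0x0d]=0xe8, mem[0x10]=0x56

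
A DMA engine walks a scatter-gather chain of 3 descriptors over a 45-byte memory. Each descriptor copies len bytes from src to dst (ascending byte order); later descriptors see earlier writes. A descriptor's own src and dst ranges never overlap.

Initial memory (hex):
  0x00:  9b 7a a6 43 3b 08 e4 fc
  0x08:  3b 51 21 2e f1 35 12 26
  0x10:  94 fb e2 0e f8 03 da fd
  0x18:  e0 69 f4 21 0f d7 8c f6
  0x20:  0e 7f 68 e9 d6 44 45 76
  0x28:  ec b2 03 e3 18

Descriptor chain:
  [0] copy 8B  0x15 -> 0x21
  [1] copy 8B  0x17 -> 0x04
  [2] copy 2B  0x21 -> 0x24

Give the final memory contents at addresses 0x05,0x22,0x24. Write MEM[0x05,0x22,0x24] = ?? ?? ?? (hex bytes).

MEM[0x05,0x22,0x24] = e0 da 03

#0 dst[0x21+8] := {0x03,0xda,0xfd,0xe0,0x69,0xf4,0x21,0x0f}
#1 dst[0x04+8] := {0xfd,0xe0,0x69,0xf4,0x21,0x0f,0xd7,0x8c}
#2 dst[0x24+2] := {0x03,0xda}
query mem[0x05]=0xe0, mem[0x22]=0xda, mem[0x24]=0x03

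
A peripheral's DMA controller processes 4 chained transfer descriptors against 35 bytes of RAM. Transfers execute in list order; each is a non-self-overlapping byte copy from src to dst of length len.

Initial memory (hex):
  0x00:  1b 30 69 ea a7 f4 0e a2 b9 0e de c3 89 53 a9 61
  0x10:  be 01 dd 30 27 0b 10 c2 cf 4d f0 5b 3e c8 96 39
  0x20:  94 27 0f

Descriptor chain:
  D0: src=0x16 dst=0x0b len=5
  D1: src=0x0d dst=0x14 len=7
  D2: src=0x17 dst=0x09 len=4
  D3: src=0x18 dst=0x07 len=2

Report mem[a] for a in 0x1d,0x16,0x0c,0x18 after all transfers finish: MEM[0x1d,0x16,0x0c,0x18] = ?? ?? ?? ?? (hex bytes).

#0 dst[0x0b+5] := {0x10,0xc2,0xcf,0x4d,0xf0}
#1 dst[0x14+7] := {0xcf,0x4d,0xf0,0xbe,0x01,0xdd,0x30}
#2 dst[0x09+4] := {0xbe,0x01,0xdd,0x30}
#3 dst[0x07+2] := {0x01,0xdd}
query mem[0x1d]=0xc8, mem[0x16]=0xf0, mem[0x0c]=0x30, mem[0x18]=0x01

MEM[0x1d,0x16,0x0c,0x18] = c8 f0 30 01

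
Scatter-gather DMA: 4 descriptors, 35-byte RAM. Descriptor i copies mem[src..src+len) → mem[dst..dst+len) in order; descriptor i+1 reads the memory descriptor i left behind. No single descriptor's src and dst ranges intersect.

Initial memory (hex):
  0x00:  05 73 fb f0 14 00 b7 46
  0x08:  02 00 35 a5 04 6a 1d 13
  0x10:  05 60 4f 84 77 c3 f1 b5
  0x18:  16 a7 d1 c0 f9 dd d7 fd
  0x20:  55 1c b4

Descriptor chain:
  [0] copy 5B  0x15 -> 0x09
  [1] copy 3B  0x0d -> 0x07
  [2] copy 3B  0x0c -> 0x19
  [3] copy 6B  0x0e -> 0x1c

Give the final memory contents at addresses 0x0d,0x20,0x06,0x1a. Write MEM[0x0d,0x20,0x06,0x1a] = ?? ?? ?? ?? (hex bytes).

MEM[0x0d,0x20,0x06,0x1a] = a7 4f b7 a7

  after D0: wrote 5B at 0x09 = c3f1b516a7
  after D1: wrote 3B at 0x07 = a71d13
  after D2: wrote 3B at 0x19 = 16a71d
  after D3: wrote 6B at 0x1c = 1d1305604f84
query mem[0x0d]=0xa7, mem[0x20]=0x4f, mem[0x06]=0xb7, mem[0x1a]=0xa7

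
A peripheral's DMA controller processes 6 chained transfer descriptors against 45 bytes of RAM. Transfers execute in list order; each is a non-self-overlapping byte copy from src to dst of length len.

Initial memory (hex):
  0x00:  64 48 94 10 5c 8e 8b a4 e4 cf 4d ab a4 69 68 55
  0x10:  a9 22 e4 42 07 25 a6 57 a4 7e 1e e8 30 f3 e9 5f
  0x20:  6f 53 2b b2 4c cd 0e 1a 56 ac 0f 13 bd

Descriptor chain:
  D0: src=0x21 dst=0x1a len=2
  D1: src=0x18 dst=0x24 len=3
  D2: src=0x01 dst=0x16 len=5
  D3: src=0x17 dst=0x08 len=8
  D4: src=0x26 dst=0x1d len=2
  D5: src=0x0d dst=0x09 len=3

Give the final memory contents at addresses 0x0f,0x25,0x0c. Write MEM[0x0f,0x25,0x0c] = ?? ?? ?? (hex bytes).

MEM[0x0f,0x25,0x0c] = e9 7e 2b

[0] 0x21->0x1a len=2 : 53 2b
[1] 0x18->0x24 len=3 : a4 7e 53
[2] 0x01->0x16 len=5 : 48 94 10 5c 8e
[3] 0x17->0x08 len=8 : 94 10 5c 8e 2b 30 f3 e9
[4] 0x26->0x1d len=2 : 53 1a
[5] 0x0d->0x09 len=3 : 30 f3 e9
query mem[0x0f]=0xe9, mem[0x25]=0x7e, mem[0x0c]=0x2b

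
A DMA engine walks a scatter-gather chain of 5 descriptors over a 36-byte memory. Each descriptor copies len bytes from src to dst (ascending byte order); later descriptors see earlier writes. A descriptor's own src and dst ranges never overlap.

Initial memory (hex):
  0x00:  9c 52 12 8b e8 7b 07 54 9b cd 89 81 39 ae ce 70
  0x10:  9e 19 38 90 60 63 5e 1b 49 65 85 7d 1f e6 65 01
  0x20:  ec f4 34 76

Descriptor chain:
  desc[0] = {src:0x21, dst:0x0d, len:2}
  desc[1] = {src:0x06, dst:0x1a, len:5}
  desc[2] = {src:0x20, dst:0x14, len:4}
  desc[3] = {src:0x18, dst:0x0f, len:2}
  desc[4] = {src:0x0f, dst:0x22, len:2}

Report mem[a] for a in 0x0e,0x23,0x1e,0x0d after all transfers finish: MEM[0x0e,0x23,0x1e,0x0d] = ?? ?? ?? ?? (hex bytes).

MEM[0x0e,0x23,0x1e,0x0d] = 34 65 89 f4

[0] 0x21->0x0d len=2 : f4 34
[1] 0x06->0x1a len=5 : 07 54 9b cd 89
[2] 0x20->0x14 len=4 : ec f4 34 76
[3] 0x18->0x0f len=2 : 49 65
[4] 0x0f->0x22 len=2 : 49 65
query mem[0x0e]=0x34, mem[0x23]=0x65, mem[0x1e]=0x89, mem[0x0d]=0xf4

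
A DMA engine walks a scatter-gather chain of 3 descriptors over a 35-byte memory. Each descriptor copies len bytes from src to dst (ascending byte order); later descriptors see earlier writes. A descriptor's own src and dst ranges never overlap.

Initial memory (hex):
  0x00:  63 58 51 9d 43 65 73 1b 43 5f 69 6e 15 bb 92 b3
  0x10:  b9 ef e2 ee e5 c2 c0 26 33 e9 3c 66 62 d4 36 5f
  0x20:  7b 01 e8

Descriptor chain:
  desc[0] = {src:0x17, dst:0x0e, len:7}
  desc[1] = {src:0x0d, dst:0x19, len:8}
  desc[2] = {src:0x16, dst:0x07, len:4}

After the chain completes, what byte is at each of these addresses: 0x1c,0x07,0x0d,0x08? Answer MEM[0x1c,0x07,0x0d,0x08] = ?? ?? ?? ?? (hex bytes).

D0: mem[0x0e..0x14] <- [26 33 e9 3c 66 62 d4]
D1: mem[0x19..0x20] <- [bb 26 33 e9 3c 66 62 d4]
D2: mem[0x07..0x0a] <- [c0 26 33 bb]
query mem[0x1c]=0xe9, mem[0x07]=0xc0, mem[0x0d]=0xbb, mem[0x08]=0x26

MEM[0x1c,0x07,0x0d,0x08] = e9 c0 bb 26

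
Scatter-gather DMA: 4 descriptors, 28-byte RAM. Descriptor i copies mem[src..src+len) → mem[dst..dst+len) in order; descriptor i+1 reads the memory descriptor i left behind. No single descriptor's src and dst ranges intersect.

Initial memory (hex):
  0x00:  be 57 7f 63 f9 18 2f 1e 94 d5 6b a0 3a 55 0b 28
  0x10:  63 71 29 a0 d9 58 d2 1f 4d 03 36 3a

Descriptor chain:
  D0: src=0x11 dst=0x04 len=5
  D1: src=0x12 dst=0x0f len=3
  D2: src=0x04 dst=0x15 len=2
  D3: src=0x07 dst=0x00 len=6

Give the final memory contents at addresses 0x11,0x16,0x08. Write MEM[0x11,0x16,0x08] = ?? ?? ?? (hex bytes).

MEM[0x11,0x16,0x08] = d9 29 58

  after D0: wrote 5B at 0x04 = 7129a0d958
  after D1: wrote 3B at 0x0f = 29a0d9
  after D2: wrote 2B at 0x15 = 7129
  after D3: wrote 6B at 0x00 = d958d56ba03a
query mem[0x11]=0xd9, mem[0x16]=0x29, mem[0x08]=0x58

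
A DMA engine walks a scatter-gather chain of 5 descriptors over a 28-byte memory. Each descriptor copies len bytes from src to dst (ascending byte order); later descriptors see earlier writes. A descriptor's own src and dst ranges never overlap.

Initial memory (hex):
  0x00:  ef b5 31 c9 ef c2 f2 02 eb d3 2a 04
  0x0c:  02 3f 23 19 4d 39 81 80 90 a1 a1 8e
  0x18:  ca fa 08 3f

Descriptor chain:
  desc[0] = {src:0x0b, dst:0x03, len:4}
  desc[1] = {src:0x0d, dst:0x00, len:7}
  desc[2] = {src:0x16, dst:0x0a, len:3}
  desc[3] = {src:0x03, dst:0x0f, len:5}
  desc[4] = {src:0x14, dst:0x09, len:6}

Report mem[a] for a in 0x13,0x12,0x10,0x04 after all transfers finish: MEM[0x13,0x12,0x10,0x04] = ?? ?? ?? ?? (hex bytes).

[0] 0x0b->0x03 len=4 : 04 02 3f 23
[1] 0x0d->0x00 len=7 : 3f 23 19 4d 39 81 80
[2] 0x16->0x0a len=3 : a1 8e ca
[3] 0x03->0x0f len=5 : 4d 39 81 80 02
[4] 0x14->0x09 len=6 : 90 a1 a1 8e ca fa
query mem[0x13]=0x02, mem[0x12]=0x80, mem[0x10]=0x39, mem[0x04]=0x39

MEM[0x13,0x12,0x10,0x04] = 02 80 39 39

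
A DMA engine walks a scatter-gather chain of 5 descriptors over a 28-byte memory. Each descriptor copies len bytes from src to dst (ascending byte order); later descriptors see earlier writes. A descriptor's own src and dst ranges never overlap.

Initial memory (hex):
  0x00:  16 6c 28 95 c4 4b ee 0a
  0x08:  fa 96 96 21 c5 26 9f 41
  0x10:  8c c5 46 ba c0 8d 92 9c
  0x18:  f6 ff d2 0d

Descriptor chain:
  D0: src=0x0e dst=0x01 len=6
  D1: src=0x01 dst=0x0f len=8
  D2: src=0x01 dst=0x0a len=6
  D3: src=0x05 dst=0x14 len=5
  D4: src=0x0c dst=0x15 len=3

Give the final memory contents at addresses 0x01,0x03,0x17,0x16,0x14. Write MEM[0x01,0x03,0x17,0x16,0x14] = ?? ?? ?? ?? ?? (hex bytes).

D0: mem[0x01..0x06] <- [9f 41 8c c5 46 ba]
D1: mem[0x0f..0x16] <- [9f 41 8c c5 46 ba 0a fa]
D2: mem[0x0a..0x0f] <- [9f 41 8c c5 46 ba]
D3: mem[0x14..0x18] <- [46 ba 0a fa 96]
D4: mem[0x15..0x17] <- [8c c5 46]
query mem[0x01]=0x9f, mem[0x03]=0x8c, mem[0x17]=0x46, mem[0x16]=0xc5, mem[0x14]=0x46

MEM[0x01,0x03,0x17,0x16,0x14] = 9f 8c 46 c5 46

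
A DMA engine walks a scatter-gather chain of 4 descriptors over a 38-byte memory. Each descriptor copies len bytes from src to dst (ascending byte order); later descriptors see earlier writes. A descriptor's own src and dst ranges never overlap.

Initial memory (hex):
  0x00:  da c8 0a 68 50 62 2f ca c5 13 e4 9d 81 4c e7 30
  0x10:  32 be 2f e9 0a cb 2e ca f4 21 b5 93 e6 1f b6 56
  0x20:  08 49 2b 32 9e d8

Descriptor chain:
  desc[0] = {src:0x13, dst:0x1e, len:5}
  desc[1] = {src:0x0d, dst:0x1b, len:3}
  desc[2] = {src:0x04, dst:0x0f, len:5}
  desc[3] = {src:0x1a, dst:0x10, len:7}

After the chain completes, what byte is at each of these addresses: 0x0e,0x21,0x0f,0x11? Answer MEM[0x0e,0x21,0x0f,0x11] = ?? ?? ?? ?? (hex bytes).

MEM[0x0e,0x21,0x0f,0x11] = e7 2e 50 4c

  after D0: wrote 5B at 0x1e = e90acb2eca
  after D1: wrote 3B at 0x1b = 4ce730
  after D2: wrote 5B at 0x0f = 50622fcac5
  after D3: wrote 7B at 0x10 = b54ce730e90acb
query mem[0x0e]=0xe7, mem[0x21]=0x2e, mem[0x0f]=0x50, mem[0x11]=0x4c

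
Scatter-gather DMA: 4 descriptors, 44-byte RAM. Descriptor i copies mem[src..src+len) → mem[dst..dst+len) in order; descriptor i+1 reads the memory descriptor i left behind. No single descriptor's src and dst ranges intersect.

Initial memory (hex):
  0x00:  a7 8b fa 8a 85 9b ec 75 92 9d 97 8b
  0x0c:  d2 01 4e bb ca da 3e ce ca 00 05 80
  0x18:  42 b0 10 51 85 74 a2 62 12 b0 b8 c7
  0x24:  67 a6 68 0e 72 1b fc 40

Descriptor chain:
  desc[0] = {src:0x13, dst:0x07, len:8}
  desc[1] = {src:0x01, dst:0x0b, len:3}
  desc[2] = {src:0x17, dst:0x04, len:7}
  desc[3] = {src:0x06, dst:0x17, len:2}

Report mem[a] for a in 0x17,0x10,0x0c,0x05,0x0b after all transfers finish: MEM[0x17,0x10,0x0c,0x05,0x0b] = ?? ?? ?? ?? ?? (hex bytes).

MEM[0x17,0x10,0x0c,0x05,0x0b] = b0 ca fa 42 8b

D0: mem[0x07..0x0e] <- [ce ca 00 05 80 42 b0 10]
D1: mem[0x0b..0x0d] <- [8b fa 8a]
D2: mem[0x04..0x0a] <- [80 42 b0 10 51 85 74]
D3: mem[0x17..0x18] <- [b0 10]
query mem[0x17]=0xb0, mem[0x10]=0xca, mem[0x0c]=0xfa, mem[0x05]=0x42, mem[0x0b]=0x8b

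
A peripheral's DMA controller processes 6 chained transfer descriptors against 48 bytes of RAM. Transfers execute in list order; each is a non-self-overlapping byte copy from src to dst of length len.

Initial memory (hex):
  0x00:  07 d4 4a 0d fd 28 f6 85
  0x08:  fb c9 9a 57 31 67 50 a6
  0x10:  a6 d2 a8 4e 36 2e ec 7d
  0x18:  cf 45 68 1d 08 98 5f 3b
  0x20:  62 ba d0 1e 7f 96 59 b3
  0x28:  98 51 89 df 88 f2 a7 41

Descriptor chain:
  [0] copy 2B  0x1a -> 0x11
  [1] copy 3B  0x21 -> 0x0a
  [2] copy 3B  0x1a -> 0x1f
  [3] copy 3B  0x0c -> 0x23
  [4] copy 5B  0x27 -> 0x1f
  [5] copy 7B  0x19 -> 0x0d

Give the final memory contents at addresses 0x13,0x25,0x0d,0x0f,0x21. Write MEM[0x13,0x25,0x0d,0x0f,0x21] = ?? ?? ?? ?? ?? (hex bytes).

MEM[0x13,0x25,0x0d,0x0f,0x21] = b3 50 45 1d 51

D0: mem[0x11..0x12] <- [68 1d]
D1: mem[0x0a..0x0c] <- [ba d0 1e]
D2: mem[0x1f..0x21] <- [68 1d 08]
D3: mem[0x23..0x25] <- [1e 67 50]
D4: mem[0x1f..0x23] <- [b3 98 51 89 df]
D5: mem[0x0d..0x13] <- [45 68 1d 08 98 5f b3]
query mem[0x13]=0xb3, mem[0x25]=0x50, mem[0x0d]=0x45, mem[0x0f]=0x1d, mem[0x21]=0x51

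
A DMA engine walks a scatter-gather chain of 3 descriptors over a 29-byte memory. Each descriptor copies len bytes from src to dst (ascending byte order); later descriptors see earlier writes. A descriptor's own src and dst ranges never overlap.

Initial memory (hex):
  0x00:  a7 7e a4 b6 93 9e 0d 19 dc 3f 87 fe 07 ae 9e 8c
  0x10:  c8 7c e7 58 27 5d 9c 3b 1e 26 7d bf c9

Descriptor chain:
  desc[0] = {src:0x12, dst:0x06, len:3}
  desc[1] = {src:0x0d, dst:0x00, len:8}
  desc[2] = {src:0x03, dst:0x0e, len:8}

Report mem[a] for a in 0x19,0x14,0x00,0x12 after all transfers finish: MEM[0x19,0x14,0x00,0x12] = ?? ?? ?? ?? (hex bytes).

#0 dst[0x06+3] := {0xe7,0x58,0x27}
#1 dst[0x00+8] := {0xae,0x9e,0x8c,0xc8,0x7c,0xe7,0x58,0x27}
#2 dst[0x0e+8] := {0xc8,0x7c,0xe7,0x58,0x27,0x27,0x3f,0x87}
query mem[0x19]=0x26, mem[0x14]=0x3f, mem[0x00]=0xae, mem[0x12]=0x27

MEM[0x19,0x14,0x00,0x12] = 26 3f ae 27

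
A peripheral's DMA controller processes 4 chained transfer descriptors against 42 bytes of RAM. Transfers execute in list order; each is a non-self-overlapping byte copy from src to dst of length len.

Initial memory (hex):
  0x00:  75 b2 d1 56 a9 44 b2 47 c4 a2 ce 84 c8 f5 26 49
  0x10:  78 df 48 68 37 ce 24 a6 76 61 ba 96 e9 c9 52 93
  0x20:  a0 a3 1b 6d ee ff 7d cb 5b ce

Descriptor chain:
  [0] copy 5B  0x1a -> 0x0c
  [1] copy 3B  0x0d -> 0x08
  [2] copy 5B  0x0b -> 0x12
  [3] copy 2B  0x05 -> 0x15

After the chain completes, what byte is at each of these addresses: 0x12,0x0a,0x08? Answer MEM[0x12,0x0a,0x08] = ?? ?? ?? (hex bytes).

MEM[0x12,0x0a,0x08] = 84 c9 96

D0: mem[0x0c..0x10] <- [ba 96 e9 c9 52]
D1: mem[0x08..0x0a] <- [96 e9 c9]
D2: mem[0x12..0x16] <- [84 ba 96 e9 c9]
D3: mem[0x15..0x16] <- [44 b2]
query mem[0x12]=0x84, mem[0x0a]=0xc9, mem[0x08]=0x96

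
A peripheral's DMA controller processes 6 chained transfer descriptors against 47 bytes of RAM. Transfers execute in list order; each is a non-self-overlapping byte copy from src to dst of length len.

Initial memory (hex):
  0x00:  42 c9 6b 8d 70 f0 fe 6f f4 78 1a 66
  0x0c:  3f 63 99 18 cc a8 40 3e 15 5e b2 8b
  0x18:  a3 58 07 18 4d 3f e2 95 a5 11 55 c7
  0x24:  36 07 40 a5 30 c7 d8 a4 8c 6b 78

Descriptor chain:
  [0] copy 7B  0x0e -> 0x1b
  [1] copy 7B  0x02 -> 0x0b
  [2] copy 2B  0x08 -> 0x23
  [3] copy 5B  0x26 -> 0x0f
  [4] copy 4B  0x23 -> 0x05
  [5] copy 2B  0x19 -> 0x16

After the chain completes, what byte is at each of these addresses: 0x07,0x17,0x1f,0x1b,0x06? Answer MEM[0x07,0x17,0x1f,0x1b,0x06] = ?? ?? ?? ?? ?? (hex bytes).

[0] 0x0e->0x1b len=7 : 99 18 cc a8 40 3e 15
[1] 0x02->0x0b len=7 : 6b 8d 70 f0 fe 6f f4
[2] 0x08->0x23 len=2 : f4 78
[3] 0x26->0x0f len=5 : 40 a5 30 c7 d8
[4] 0x23->0x05 len=4 : f4 78 07 40
[5] 0x19->0x16 len=2 : 58 07
query mem[0x07]=0x07, mem[0x17]=0x07, mem[0x1f]=0x40, mem[0x1b]=0x99, mem[0x06]=0x78

MEM[0x07,0x17,0x1f,0x1b,0x06] = 07 07 40 99 78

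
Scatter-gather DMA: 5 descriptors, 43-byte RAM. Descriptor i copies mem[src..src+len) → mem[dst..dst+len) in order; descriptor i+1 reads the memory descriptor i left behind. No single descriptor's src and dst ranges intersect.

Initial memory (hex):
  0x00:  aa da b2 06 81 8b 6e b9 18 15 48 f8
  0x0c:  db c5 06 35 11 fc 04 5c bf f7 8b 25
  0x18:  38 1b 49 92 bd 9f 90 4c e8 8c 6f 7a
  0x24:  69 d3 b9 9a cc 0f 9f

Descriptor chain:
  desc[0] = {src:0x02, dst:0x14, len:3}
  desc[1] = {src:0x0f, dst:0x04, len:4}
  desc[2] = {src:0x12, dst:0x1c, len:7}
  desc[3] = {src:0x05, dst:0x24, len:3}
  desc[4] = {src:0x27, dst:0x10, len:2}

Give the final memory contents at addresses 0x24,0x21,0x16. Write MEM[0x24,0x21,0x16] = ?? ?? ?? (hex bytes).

MEM[0x24,0x21,0x16] = 11 25 81

[0] 0x02->0x14 len=3 : b2 06 81
[1] 0x0f->0x04 len=4 : 35 11 fc 04
[2] 0x12->0x1c len=7 : 04 5c b2 06 81 25 38
[3] 0x05->0x24 len=3 : 11 fc 04
[4] 0x27->0x10 len=2 : 9a cc
query mem[0x24]=0x11, mem[0x21]=0x25, mem[0x16]=0x81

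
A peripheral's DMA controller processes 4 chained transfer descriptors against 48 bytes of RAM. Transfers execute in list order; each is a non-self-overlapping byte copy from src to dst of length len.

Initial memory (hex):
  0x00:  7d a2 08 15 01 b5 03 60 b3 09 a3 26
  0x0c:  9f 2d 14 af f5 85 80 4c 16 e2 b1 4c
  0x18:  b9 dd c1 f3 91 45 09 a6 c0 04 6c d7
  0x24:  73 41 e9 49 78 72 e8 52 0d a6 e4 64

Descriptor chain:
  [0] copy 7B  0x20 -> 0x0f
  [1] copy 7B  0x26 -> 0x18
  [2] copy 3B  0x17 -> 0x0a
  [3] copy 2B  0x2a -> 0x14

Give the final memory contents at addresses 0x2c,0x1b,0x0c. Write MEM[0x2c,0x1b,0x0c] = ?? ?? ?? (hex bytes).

MEM[0x2c,0x1b,0x0c] = 0d 72 49

[0] 0x20->0x0f len=7 : c0 04 6c d7 73 41 e9
[1] 0x26->0x18 len=7 : e9 49 78 72 e8 52 0d
[2] 0x17->0x0a len=3 : 4c e9 49
[3] 0x2a->0x14 len=2 : e8 52
query mem[0x2c]=0x0d, mem[0x1b]=0x72, mem[0x0c]=0x49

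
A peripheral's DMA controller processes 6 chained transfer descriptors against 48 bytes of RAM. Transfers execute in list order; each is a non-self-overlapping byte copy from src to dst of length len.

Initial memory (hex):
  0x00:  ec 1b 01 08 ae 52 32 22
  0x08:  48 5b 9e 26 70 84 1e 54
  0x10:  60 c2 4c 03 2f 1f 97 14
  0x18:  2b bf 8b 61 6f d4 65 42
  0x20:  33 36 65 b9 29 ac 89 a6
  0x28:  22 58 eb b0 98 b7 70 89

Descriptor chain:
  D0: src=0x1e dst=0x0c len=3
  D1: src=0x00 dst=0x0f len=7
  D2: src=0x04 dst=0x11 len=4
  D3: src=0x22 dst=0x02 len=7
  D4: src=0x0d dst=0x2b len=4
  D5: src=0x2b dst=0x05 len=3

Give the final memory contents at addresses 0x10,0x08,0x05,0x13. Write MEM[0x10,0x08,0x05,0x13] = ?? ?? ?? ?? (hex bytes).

[0] 0x1e->0x0c len=3 : 65 42 33
[1] 0x00->0x0f len=7 : ec 1b 01 08 ae 52 32
[2] 0x04->0x11 len=4 : ae 52 32 22
[3] 0x22->0x02 len=7 : 65 b9 29 ac 89 a6 22
[4] 0x0d->0x2b len=4 : 42 33 ec 1b
[5] 0x2b->0x05 len=3 : 42 33 ec
query mem[0x10]=0x1b, mem[0x08]=0x22, mem[0x05]=0x42, mem[0x13]=0x32

MEM[0x10,0x08,0x05,0x13] = 1b 22 42 32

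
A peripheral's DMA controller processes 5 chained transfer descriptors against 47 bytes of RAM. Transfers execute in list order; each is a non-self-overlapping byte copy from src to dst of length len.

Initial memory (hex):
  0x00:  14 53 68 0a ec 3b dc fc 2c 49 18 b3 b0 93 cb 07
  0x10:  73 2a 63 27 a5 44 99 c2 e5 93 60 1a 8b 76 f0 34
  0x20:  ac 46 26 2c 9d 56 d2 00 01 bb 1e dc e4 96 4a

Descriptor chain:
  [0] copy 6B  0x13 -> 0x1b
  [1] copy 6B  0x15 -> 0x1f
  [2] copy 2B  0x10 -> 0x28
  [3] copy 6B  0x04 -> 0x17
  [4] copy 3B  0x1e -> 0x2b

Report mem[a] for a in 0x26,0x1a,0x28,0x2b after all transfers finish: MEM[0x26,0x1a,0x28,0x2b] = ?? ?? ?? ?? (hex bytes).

[0] 0x13->0x1b len=6 : 27 a5 44 99 c2 e5
[1] 0x15->0x1f len=6 : 44 99 c2 e5 93 60
[2] 0x10->0x28 len=2 : 73 2a
[3] 0x04->0x17 len=6 : ec 3b dc fc 2c 49
[4] 0x1e->0x2b len=3 : 99 44 99
query mem[0x26]=0xd2, mem[0x1a]=0xfc, mem[0x28]=0x73, mem[0x2b]=0x99

MEM[0x26,0x1a,0x28,0x2b] = d2 fc 73 99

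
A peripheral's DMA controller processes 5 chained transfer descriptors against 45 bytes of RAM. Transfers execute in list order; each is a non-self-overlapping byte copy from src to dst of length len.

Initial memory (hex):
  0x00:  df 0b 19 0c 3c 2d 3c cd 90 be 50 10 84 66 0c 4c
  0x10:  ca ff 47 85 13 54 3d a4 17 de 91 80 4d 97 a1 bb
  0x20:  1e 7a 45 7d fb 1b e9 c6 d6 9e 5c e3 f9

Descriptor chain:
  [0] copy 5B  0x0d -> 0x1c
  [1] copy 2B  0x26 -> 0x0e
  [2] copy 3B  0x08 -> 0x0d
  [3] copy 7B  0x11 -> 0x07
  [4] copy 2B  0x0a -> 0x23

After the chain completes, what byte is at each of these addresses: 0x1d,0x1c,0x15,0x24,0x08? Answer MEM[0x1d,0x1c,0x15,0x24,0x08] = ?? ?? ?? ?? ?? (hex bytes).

[0] 0x0d->0x1c len=5 : 66 0c 4c ca ff
[1] 0x26->0x0e len=2 : e9 c6
[2] 0x08->0x0d len=3 : 90 be 50
[3] 0x11->0x07 len=7 : ff 47 85 13 54 3d a4
[4] 0x0a->0x23 len=2 : 13 54
query mem[0x1d]=0x0c, mem[0x1c]=0x66, mem[0x15]=0x54, mem[0x24]=0x54, mem[0x08]=0x47

MEM[0x1d,0x1c,0x15,0x24,0x08] = 0c 66 54 54 47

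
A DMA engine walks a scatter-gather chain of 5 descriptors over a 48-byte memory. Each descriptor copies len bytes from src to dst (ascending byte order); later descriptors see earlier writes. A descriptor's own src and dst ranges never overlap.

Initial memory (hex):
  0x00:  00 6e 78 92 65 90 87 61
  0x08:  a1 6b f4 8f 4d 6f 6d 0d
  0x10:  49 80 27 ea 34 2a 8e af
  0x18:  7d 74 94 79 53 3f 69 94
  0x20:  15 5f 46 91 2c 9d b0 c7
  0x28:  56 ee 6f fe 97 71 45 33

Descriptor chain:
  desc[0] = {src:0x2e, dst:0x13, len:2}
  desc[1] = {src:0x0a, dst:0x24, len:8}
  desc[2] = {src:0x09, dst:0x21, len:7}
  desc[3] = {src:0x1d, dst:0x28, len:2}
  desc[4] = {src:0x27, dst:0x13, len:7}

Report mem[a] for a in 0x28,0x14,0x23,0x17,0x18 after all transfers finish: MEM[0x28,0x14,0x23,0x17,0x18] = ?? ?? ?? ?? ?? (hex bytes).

MEM[0x28,0x14,0x23,0x17,0x18] = 3f 3f 8f 80 97

D0: mem[0x13..0x14] <- [45 33]
D1: mem[0x24..0x2b] <- [f4 8f 4d 6f 6d 0d 49 80]
D2: mem[0x21..0x27] <- [6b f4 8f 4d 6f 6d 0d]
D3: mem[0x28..0x29] <- [3f 69]
D4: mem[0x13..0x19] <- [0d 3f 69 49 80 97 71]
query mem[0x28]=0x3f, mem[0x14]=0x3f, mem[0x23]=0x8f, mem[0x17]=0x80, mem[0x18]=0x97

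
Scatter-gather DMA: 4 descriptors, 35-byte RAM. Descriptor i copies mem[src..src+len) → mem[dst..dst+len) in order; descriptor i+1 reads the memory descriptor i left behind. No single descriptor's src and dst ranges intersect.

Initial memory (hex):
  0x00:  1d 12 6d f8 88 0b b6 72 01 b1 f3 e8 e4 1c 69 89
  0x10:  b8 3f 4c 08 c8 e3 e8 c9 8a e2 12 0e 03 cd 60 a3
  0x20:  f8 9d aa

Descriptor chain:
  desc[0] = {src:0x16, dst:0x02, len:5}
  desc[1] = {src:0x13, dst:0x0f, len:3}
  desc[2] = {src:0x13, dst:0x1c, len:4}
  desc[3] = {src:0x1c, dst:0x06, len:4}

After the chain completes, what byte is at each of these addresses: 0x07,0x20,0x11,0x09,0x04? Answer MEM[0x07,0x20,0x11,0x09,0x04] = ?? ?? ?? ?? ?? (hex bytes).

  after D0: wrote 5B at 0x02 = e8c98ae212
  after D1: wrote 3B at 0x0f = 08c8e3
  after D2: wrote 4B at 0x1c = 08c8e3e8
  after D3: wrote 4B at 0x06 = 08c8e3e8
query mem[0x07]=0xc8, mem[0x20]=0xf8, mem[0x11]=0xe3, mem[0x09]=0xe8, mem[0x04]=0x8a

MEM[0x07,0x20,0x11,0x09,0x04] = c8 f8 e3 e8 8a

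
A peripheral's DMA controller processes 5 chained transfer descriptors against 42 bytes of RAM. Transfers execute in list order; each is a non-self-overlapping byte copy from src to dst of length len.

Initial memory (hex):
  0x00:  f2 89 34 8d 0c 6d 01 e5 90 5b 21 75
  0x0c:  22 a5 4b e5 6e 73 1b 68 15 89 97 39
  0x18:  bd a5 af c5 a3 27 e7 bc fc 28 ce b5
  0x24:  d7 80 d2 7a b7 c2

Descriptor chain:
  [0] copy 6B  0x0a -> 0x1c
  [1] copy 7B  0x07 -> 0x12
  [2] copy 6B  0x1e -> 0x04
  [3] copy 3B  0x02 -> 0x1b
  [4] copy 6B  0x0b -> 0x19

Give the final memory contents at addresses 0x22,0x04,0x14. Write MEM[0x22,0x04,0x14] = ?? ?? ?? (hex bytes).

  after D0: wrote 6B at 0x1c = 217522a54be5
  after D1: wrote 7B at 0x12 = e5905b217522a5
  after D2: wrote 6B at 0x04 = 22a54be5ceb5
  after D3: wrote 3B at 0x1b = 348d22
  after D4: wrote 6B at 0x19 = 7522a54be56e
query mem[0x22]=0xce, mem[0x04]=0x22, mem[0x14]=0x5b

MEM[0x22,0x04,0x14] = ce 22 5b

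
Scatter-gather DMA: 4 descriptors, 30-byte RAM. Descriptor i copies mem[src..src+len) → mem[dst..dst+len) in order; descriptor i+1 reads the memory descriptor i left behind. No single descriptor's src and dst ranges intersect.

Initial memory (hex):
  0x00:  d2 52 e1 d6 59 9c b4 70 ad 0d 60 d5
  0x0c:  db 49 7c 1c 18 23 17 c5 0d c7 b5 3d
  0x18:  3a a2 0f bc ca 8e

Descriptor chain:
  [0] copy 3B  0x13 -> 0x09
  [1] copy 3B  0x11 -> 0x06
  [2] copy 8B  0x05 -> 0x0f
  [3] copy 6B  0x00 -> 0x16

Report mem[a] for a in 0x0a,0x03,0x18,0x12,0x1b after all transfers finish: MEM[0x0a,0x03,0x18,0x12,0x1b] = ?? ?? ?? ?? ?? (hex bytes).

MEM[0x0a,0x03,0x18,0x12,0x1b] = 0d d6 e1 c5 9c

#0 dst[0x09+3] := {0xc5,0x0d,0xc7}
#1 dst[0x06+3] := {0x23,0x17,0xc5}
#2 dst[0x0f+8] := {0x9c,0x23,0x17,0xc5,0xc5,0x0d,0xc7,0xdb}
#3 dst[0x16+6] := {0xd2,0x52,0xe1,0xd6,0x59,0x9c}
query mem[0x0a]=0x0d, mem[0x03]=0xd6, mem[0x18]=0xe1, mem[0x12]=0xc5, mem[0x1b]=0x9c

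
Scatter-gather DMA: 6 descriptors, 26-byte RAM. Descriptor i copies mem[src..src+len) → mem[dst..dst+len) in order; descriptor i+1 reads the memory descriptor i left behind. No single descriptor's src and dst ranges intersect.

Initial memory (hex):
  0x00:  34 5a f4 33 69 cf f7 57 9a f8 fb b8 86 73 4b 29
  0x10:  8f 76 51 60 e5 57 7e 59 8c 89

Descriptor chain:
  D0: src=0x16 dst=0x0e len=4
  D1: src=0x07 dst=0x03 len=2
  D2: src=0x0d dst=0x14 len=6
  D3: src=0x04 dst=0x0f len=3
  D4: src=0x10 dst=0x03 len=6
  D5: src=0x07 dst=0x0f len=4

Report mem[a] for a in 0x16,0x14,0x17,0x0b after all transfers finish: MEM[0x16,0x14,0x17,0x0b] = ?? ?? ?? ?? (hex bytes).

[0] 0x16->0x0e len=4 : 7e 59 8c 89
[1] 0x07->0x03 len=2 : 57 9a
[2] 0x0d->0x14 len=6 : 73 7e 59 8c 89 51
[3] 0x04->0x0f len=3 : 9a cf f7
[4] 0x10->0x03 len=6 : cf f7 51 60 73 7e
[5] 0x07->0x0f len=4 : 73 7e f8 fb
query mem[0x16]=0x59, mem[0x14]=0x73, mem[0x17]=0x8c, mem[0x0b]=0xb8

MEM[0x16,0x14,0x17,0x0b] = 59 73 8c b8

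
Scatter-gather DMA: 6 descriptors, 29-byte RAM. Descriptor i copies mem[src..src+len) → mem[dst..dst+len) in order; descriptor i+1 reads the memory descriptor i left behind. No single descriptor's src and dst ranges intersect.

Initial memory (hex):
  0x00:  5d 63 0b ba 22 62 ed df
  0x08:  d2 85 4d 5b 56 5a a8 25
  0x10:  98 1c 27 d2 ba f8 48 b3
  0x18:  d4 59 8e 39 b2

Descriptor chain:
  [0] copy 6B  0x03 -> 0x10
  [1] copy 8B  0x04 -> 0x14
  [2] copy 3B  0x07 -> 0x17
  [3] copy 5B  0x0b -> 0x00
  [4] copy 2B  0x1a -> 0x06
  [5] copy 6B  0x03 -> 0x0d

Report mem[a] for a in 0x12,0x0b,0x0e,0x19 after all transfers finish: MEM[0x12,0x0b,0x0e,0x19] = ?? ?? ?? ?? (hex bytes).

MEM[0x12,0x0b,0x0e,0x19] = d2 5b 25 85

[0] 0x03->0x10 len=6 : ba 22 62 ed df d2
[1] 0x04->0x14 len=8 : 22 62 ed df d2 85 4d 5b
[2] 0x07->0x17 len=3 : df d2 85
[3] 0x0b->0x00 len=5 : 5b 56 5a a8 25
[4] 0x1a->0x06 len=2 : 4d 5b
[5] 0x03->0x0d len=6 : a8 25 62 4d 5b d2
query mem[0x12]=0xd2, mem[0x0b]=0x5b, mem[0x0e]=0x25, mem[0x19]=0x85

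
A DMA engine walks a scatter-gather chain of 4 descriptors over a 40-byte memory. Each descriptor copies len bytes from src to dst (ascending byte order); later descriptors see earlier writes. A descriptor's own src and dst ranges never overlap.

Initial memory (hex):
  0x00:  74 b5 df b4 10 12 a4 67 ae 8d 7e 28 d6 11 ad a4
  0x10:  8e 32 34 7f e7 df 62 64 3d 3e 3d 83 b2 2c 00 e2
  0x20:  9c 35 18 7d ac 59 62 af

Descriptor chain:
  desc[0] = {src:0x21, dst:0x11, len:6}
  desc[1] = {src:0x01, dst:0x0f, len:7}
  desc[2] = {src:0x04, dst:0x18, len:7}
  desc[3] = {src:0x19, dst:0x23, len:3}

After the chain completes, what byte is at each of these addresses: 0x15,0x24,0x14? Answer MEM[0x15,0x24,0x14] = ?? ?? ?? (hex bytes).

#0 dst[0x11+6] := {0x35,0x18,0x7d,0xac,0x59,0x62}
#1 dst[0x0f+7] := {0xb5,0xdf,0xb4,0x10,0x12,0xa4,0x67}
#2 dst[0x18+7] := {0x10,0x12,0xa4,0x67,0xae,0x8d,0x7e}
#3 dst[0x23+3] := {0x12,0xa4,0x67}
query mem[0x15]=0x67, mem[0x24]=0xa4, mem[0x14]=0xa4

MEM[0x15,0x24,0x14] = 67 a4 a4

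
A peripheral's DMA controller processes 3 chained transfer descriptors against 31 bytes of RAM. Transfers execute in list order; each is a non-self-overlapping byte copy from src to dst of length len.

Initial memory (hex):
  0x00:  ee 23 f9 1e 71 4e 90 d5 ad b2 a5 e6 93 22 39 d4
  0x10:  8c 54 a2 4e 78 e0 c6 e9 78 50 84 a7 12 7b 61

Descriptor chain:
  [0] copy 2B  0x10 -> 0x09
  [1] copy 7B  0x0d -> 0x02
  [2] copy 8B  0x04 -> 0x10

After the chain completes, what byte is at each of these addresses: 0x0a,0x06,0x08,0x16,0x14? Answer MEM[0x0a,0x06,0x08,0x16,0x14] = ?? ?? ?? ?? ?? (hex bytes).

MEM[0x0a,0x06,0x08,0x16,0x14] = 54 54 4e 54 4e

#0 dst[0x09+2] := {0x8c,0x54}
#1 dst[0x02+7] := {0x22,0x39,0xd4,0x8c,0x54,0xa2,0x4e}
#2 dst[0x10+8] := {0xd4,0x8c,0x54,0xa2,0x4e,0x8c,0x54,0xe6}
query mem[0x0a]=0x54, mem[0x06]=0x54, mem[0x08]=0x4e, mem[0x16]=0x54, mem[0x14]=0x4e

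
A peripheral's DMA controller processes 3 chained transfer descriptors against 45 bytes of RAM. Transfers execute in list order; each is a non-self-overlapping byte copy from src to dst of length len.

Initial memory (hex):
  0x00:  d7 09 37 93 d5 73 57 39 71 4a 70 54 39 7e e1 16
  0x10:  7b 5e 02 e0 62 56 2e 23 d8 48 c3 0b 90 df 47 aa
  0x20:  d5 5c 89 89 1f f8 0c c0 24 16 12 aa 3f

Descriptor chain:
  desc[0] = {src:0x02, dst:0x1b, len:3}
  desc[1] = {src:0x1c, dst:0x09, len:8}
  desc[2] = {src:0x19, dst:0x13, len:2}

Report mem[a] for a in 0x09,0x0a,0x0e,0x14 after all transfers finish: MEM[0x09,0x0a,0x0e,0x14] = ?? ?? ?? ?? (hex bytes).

MEM[0x09,0x0a,0x0e,0x14] = 93 d5 5c c3

  after D0: wrote 3B at 0x1b = 3793d5
  after D1: wrote 8B at 0x09 = 93d547aad55c8989
  after D2: wrote 2B at 0x13 = 48c3
query mem[0x09]=0x93, mem[0x0a]=0xd5, mem[0x0e]=0x5c, mem[0x14]=0xc3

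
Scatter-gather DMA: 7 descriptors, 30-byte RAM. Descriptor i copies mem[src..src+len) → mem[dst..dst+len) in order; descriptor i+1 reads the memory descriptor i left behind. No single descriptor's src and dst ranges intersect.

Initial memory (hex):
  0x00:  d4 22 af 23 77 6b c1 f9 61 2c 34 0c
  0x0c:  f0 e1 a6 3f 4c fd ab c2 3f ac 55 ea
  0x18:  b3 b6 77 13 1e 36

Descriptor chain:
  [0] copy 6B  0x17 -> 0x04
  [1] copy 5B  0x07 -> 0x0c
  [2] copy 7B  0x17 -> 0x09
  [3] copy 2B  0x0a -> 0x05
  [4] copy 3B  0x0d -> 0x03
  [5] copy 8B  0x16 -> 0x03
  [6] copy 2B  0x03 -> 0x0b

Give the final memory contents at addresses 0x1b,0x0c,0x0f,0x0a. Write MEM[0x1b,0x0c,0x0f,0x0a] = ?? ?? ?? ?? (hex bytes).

[0] 0x17->0x04 len=6 : ea b3 b6 77 13 1e
[1] 0x07->0x0c len=5 : 77 13 1e 34 0c
[2] 0x17->0x09 len=7 : ea b3 b6 77 13 1e 36
[3] 0x0a->0x05 len=2 : b3 b6
[4] 0x0d->0x03 len=3 : 13 1e 36
[5] 0x16->0x03 len=8 : 55 ea b3 b6 77 13 1e 36
[6] 0x03->0x0b len=2 : 55 ea
query mem[0x1b]=0x13, mem[0x0c]=0xea, mem[0x0f]=0x36, mem[0x0a]=0x36

MEM[0x1b,0x0c,0x0f,0x0a] = 13 ea 36 36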